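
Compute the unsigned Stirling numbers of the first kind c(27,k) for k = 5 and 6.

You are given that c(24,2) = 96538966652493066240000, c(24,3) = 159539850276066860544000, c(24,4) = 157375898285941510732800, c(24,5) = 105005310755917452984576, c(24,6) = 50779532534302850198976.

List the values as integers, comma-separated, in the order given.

@25  (25,3):159539850276066860544000·24+96538966652493066240000→3925495373278097719296000, (25,4):157375898285941510732800·24+159539850276066860544000→3936561409138663118131200, (25,5):105005310755917452984576·24+157375898285941510732800→2677503356427960382362624, (25,6):50779532534302850198976·24+105005310755917452984576→1323714091579185857760000
@26  (26,4):3936561409138663118131200·25+3925495373278097719296000→102339530601744675672576000, (26,5):2677503356427960382362624·25+3936561409138663118131200→70874145319837672677196800, (26,6):1323714091579185857760000·25+2677503356427960382362624→35770355645907606826362624
@27  (27,5):70874145319837672677196800·26+102339530601744675672576000→1945067308917524165279692800, (27,6):35770355645907606826362624·26+70874145319837672677196800→1000903392113435450162625024
Read c(27,5) = 1945067308917524165279692800, c(27,6) = 1000903392113435450162625024.

1945067308917524165279692800, 1000903392113435450162625024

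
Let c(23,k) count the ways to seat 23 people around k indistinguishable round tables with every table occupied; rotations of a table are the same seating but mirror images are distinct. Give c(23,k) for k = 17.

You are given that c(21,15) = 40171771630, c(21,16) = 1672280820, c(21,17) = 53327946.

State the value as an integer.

136717357942

row 22: T[22][16]=21·1672280820+40171771630=75289668850  T[22][17]=21·53327946+1672280820=2792167686
row 23: T[23][17]=22·2792167686+75289668850=136717357942
Read c(23,17) = 136717357942.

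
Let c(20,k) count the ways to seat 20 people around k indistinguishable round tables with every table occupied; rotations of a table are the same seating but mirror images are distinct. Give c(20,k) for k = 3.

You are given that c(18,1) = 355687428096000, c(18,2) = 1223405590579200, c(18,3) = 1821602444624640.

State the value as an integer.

row 19: T[19][2]=18·1223405590579200+355687428096000=22376988058521600  T[19][3]=18·1821602444624640+1223405590579200=34012249593822720
row 20: T[20][3]=19·34012249593822720+22376988058521600=668609730341153280
Read c(20,3) = 668609730341153280.

668609730341153280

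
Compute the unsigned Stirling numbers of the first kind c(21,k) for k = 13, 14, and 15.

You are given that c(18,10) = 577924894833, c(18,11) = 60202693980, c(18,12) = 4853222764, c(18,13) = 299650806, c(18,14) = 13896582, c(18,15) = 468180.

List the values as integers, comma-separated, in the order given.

11310276995381, 756111184500, 40171771630

@19  (19,11):60202693980·18+577924894833→1661573386473, (19,12):4853222764·18+60202693980→147560703732, (19,13):299650806·18+4853222764→10246937272, (19,14):13896582·18+299650806→549789282, (19,15):468180·18+13896582→22323822
@20  (20,12):147560703732·19+1661573386473→4465226757381, (20,13):10246937272·19+147560703732→342252511900, (20,14):549789282·19+10246937272→20692933630, (20,15):22323822·19+549789282→973941900
@21  (21,13):342252511900·20+4465226757381→11310276995381, (21,14):20692933630·20+342252511900→756111184500, (21,15):973941900·20+20692933630→40171771630
Read c(21,13) = 11310276995381, c(21,14) = 756111184500, c(21,15) = 40171771630.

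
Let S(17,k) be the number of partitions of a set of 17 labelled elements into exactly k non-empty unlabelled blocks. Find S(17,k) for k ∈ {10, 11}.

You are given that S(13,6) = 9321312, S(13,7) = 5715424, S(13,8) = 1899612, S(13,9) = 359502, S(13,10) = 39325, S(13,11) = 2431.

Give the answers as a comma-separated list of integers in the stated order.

[14] T[14,7]:7*5715424+9321312=49329280 · T[14,8]:8*1899612+5715424=20912320 · T[14,9]:9*359502+1899612=5135130 · T[14,10]:10*39325+359502=752752 · T[14,11]:11*2431+39325=66066
[15] T[15,8]:8*20912320+49329280=216627840 · T[15,9]:9*5135130+20912320=67128490 · T[15,10]:10*752752+5135130=12662650 · T[15,11]:11*66066+752752=1479478
[16] T[16,9]:9*67128490+216627840=820784250 · T[16,10]:10*12662650+67128490=193754990 · T[16,11]:11*1479478+12662650=28936908
[17] T[17,10]:10*193754990+820784250=2758334150 · T[17,11]:11*28936908+193754990=512060978
Read S(17,10) = 2758334150, S(17,11) = 512060978.

2758334150, 512060978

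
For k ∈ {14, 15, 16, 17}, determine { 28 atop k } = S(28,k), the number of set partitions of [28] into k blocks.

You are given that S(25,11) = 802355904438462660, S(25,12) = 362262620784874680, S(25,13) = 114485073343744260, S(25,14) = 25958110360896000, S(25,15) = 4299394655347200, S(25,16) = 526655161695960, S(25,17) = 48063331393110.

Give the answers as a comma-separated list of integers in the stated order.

148782988064375309400, 36060660300744309600, 6539643128396047620, 898741468057510350

i=26: T(26,12)=802355904438462660+12·362262620784874680=5149507353856958820 | T(26,13)=362262620784874680+13·114485073343744260=1850568574253550060 | T(26,14)=114485073343744260+14·25958110360896000=477898618396288260 | T(26,15)=25958110360896000+15·4299394655347200=90449030191104000 | T(26,16)=4299394655347200+16·526655161695960=12725877242482560 | T(26,17)=526655161695960+17·48063331393110=1343731795378830
i=27: T(27,13)=5149507353856958820+13·1850568574253550060=29206898819153109600 | T(27,14)=1850568574253550060+14·477898618396288260=8541149231801585700 | T(27,15)=477898618396288260+15·90449030191104000=1834634071262848260 | T(27,16)=90449030191104000+16·12725877242482560=294063066070824960 | T(27,17)=12725877242482560+17·1343731795378830=35569317763922670
i=28: T(28,14)=29206898819153109600+14·8541149231801585700=148782988064375309400 | T(28,15)=8541149231801585700+15·1834634071262848260=36060660300744309600 | T(28,16)=1834634071262848260+16·294063066070824960=6539643128396047620 | T(28,17)=294063066070824960+17·35569317763922670=898741468057510350
Read S(28,14) = 148782988064375309400, S(28,15) = 36060660300744309600, S(28,16) = 6539643128396047620, S(28,17) = 898741468057510350.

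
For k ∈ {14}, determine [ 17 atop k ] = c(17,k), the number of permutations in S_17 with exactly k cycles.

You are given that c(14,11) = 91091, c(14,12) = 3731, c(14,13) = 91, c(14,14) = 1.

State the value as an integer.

323680

[15] T[15,12]:14*3731+91091=143325 · T[15,13]:14*91+3731=5005 · T[15,14]:14*1+91=105
[16] T[16,13]:15*5005+143325=218400 · T[16,14]:15*105+5005=6580
[17] T[17,14]:16*6580+218400=323680
Read c(17,14) = 323680.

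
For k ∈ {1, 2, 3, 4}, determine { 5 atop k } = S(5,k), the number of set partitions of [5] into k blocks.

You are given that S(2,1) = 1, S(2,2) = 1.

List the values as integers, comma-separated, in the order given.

1, 15, 25, 10

i=3: T(3,1)=0+1·1=1 | T(3,2)=1+2·1=3 | T(3,3)=1+3·0=1
i=4: T(4,1)=0+1·1=1 | T(4,2)=1+2·3=7 | T(4,3)=3+3·1=6 | T(4,4)=1+4·0=1
i=5: T(5,1)=0+1·1=1 | T(5,2)=1+2·7=15 | T(5,3)=7+3·6=25 | T(5,4)=6+4·1=10
Read S(5,1) = 1, S(5,2) = 15, S(5,3) = 25, S(5,4) = 10.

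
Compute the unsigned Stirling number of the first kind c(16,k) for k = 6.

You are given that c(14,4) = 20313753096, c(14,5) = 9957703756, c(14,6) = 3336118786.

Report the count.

row 15: T[15][5]=14·9957703756+20313753096=159721605680  T[15][6]=14·3336118786+9957703756=56663366760
row 16: T[16][6]=15·56663366760+159721605680=1009672107080
Read c(16,6) = 1009672107080.

1009672107080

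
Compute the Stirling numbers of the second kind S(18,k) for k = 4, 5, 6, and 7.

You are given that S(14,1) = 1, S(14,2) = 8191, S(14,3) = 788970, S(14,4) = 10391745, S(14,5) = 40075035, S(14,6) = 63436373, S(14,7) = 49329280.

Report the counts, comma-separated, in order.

r15: T_15,1=1×1+0=1; T_15,2=2×8191+1=16383; T_15,3=3×788970+8191=2375101; T_15,4=4×10391745+788970=42355950; T_15,5=5×40075035+10391745=210766920; T_15,6=6×63436373+40075035=420693273; T_15,7=7×49329280+63436373=408741333
r16: T_16,2=2×16383+1=32767; T_16,3=3×2375101+16383=7141686; T_16,4=4×42355950+2375101=171798901; T_16,5=5×210766920+42355950=1096190550; T_16,6=6×420693273+210766920=2734926558; T_16,7=7×408741333+420693273=3281882604
r17: T_17,3=3×7141686+32767=21457825; T_17,4=4×171798901+7141686=694337290; T_17,5=5×1096190550+171798901=5652751651; T_17,6=6×2734926558+1096190550=17505749898; T_17,7=7×3281882604+2734926558=25708104786
r18: T_18,4=4×694337290+21457825=2798806985; T_18,5=5×5652751651+694337290=28958095545; T_18,6=6×17505749898+5652751651=110687251039; T_18,7=7×25708104786+17505749898=197462483400
Read S(18,4) = 2798806985, S(18,5) = 28958095545, S(18,6) = 110687251039, S(18,7) = 197462483400.

2798806985, 28958095545, 110687251039, 197462483400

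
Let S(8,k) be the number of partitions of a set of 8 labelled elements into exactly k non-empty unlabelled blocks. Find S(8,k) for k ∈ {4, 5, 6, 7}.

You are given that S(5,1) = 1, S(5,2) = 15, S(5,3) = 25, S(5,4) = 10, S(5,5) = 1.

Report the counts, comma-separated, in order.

1701, 1050, 266, 28

r6: T_6,2=2×15+1=31; T_6,3=3×25+15=90; T_6,4=4×10+25=65; T_6,5=5×1+10=15; T_6,6=6×0+1=1
r7: T_7,3=3×90+31=301; T_7,4=4×65+90=350; T_7,5=5×15+65=140; T_7,6=6×1+15=21; T_7,7=7×0+1=1
r8: T_8,4=4×350+301=1701; T_8,5=5×140+350=1050; T_8,6=6×21+140=266; T_8,7=7×1+21=28
Read S(8,4) = 1701, S(8,5) = 1050, S(8,6) = 266, S(8,7) = 28.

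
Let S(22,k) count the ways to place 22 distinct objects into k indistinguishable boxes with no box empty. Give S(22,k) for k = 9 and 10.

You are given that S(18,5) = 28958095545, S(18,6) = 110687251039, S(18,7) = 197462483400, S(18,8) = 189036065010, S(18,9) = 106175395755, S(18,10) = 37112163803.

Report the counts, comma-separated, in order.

r19: T_19,6=6×110687251039+28958095545=693081601779; T_19,7=7×197462483400+110687251039=1492924634839; T_19,8=8×189036065010+197462483400=1709751003480; T_19,9=9×106175395755+189036065010=1144614626805; T_19,10=10×37112163803+106175395755=477297033785
r20: T_20,7=7×1492924634839+693081601779=11143554045652; T_20,8=8×1709751003480+1492924634839=15170932662679; T_20,9=9×1144614626805+1709751003480=12011282644725; T_20,10=10×477297033785+1144614626805=5917584964655
r21: T_21,8=8×15170932662679+11143554045652=132511015347084; T_21,9=9×12011282644725+15170932662679=123272476465204; T_21,10=10×5917584964655+12011282644725=71187132291275
r22: T_22,9=9×123272476465204+132511015347084=1241963303533920; T_22,10=10×71187132291275+123272476465204=835143799377954
Read S(22,9) = 1241963303533920, S(22,10) = 835143799377954.

1241963303533920, 835143799377954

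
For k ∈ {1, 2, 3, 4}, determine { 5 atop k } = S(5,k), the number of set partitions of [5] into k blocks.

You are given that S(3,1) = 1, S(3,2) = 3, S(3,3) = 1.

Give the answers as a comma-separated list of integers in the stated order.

1, 15, 25, 10

row 4: T[4][1]=1·1+0=1  T[4][2]=2·3+1=7  T[4][3]=3·1+3=6  T[4][4]=4·0+1=1
row 5: T[5][1]=1·1+0=1  T[5][2]=2·7+1=15  T[5][3]=3·6+7=25  T[5][4]=4·1+6=10
Read S(5,1) = 1, S(5,2) = 15, S(5,3) = 25, S(5,4) = 10.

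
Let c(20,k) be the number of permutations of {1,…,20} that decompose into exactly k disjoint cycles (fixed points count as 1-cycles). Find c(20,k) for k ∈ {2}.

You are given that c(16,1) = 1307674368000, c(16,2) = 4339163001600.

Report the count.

@17  (17,1):1307674368000·16+0→20922789888000, (17,2):4339163001600·16+1307674368000→70734282393600
@18  (18,1):20922789888000·17+0→355687428096000, (18,2):70734282393600·17+20922789888000→1223405590579200
@19  (19,1):355687428096000·18+0→6402373705728000, (19,2):1223405590579200·18+355687428096000→22376988058521600
@20  (20,2):22376988058521600·19+6402373705728000→431565146817638400
Read c(20,2) = 431565146817638400.

431565146817638400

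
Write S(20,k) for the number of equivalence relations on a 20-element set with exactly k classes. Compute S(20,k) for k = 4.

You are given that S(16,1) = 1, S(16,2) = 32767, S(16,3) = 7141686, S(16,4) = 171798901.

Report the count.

row 17: T[17][1]=1·1+0=1  T[17][2]=2·32767+1=65535  T[17][3]=3·7141686+32767=21457825  T[17][4]=4·171798901+7141686=694337290
row 18: T[18][2]=2·65535+1=131071  T[18][3]=3·21457825+65535=64439010  T[18][4]=4·694337290+21457825=2798806985
row 19: T[19][3]=3·64439010+131071=193448101  T[19][4]=4·2798806985+64439010=11259666950
row 20: T[20][4]=4·11259666950+193448101=45232115901
Read S(20,4) = 45232115901.

45232115901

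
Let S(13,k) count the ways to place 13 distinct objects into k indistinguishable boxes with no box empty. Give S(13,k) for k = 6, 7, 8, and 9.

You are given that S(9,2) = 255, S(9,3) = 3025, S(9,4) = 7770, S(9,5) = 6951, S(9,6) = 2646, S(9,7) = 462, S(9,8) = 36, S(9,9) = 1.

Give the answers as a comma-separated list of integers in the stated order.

9321312, 5715424, 1899612, 359502

row 10: T[10][3]=3·3025+255=9330  T[10][4]=4·7770+3025=34105  T[10][5]=5·6951+7770=42525  T[10][6]=6·2646+6951=22827  T[10][7]=7·462+2646=5880  T[10][8]=8·36+462=750  T[10][9]=9·1+36=45
row 11: T[11][4]=4·34105+9330=145750  T[11][5]=5·42525+34105=246730  T[11][6]=6·22827+42525=179487  T[11][7]=7·5880+22827=63987  T[11][8]=8·750+5880=11880  T[11][9]=9·45+750=1155
row 12: T[12][5]=5·246730+145750=1379400  T[12][6]=6·179487+246730=1323652  T[12][7]=7·63987+179487=627396  T[12][8]=8·11880+63987=159027  T[12][9]=9·1155+11880=22275
row 13: T[13][6]=6·1323652+1379400=9321312  T[13][7]=7·627396+1323652=5715424  T[13][8]=8·159027+627396=1899612  T[13][9]=9·22275+159027=359502
Read S(13,6) = 9321312, S(13,7) = 5715424, S(13,8) = 1899612, S(13,9) = 359502.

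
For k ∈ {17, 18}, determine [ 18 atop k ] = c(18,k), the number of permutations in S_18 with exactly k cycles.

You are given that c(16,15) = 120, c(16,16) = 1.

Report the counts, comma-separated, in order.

r17: T_17,16=16×1+120=136; T_17,17=16×0+1=1
r18: T_18,17=17×1+136=153; T_18,18=17×0+1=1
Read c(18,17) = 153, c(18,18) = 1.

153, 1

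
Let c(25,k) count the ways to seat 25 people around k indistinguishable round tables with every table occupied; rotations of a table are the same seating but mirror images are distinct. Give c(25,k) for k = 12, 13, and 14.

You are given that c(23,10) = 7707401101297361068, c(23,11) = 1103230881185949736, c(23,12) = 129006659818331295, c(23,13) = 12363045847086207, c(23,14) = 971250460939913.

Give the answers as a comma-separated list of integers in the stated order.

i=24: T(24,11)=7707401101297361068+23·1103230881185949736=33081711368574204996 | T(24,12)=1103230881185949736+23·129006659818331295=4070384057007569521 | T(24,13)=129006659818331295+23·12363045847086207=413356714301314056 | T(24,14)=12363045847086207+23·971250460939913=34701806448704206
i=25: T(25,12)=33081711368574204996+24·4070384057007569521=130770928736755873500 | T(25,13)=4070384057007569521+24·413356714301314056=13990945200239106865 | T(25,14)=413356714301314056+24·34701806448704206=1246200069070215000
Read c(25,12) = 130770928736755873500, c(25,13) = 13990945200239106865, c(25,14) = 1246200069070215000.

130770928736755873500, 13990945200239106865, 1246200069070215000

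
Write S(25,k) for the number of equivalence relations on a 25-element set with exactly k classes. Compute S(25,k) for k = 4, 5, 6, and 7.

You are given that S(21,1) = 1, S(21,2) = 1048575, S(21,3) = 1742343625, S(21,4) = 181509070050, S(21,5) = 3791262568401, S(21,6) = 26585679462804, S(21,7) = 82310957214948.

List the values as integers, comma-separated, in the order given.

46771289738810, 2436684974110751, 37026417000002430, 227832482998716310

i=22: T(22,1)=0+1·1=1 | T(22,2)=1+2·1048575=2097151 | T(22,3)=1048575+3·1742343625=5228079450 | T(22,4)=1742343625+4·181509070050=727778623825 | T(22,5)=181509070050+5·3791262568401=19137821912055 | T(22,6)=3791262568401+6·26585679462804=163305339345225 | T(22,7)=26585679462804+7·82310957214948=602762379967440
i=23: T(23,2)=1+2·2097151=4194303 | T(23,3)=2097151+3·5228079450=15686335501 | T(23,4)=5228079450+4·727778623825=2916342574750 | T(23,5)=727778623825+5·19137821912055=96416888184100 | T(23,6)=19137821912055+6·163305339345225=998969857983405 | T(23,7)=163305339345225+7·602762379967440=4382641999117305
i=24: T(24,3)=4194303+3·15686335501=47063200806 | T(24,4)=15686335501+4·2916342574750=11681056634501 | T(24,5)=2916342574750+5·96416888184100=485000783495250 | T(24,6)=96416888184100+6·998969857983405=6090236036084530 | T(24,7)=998969857983405+7·4382641999117305=31677463851804540
i=25: T(25,4)=47063200806+4·11681056634501=46771289738810 | T(25,5)=11681056634501+5·485000783495250=2436684974110751 | T(25,6)=485000783495250+6·6090236036084530=37026417000002430 | T(25,7)=6090236036084530+7·31677463851804540=227832482998716310
Read S(25,4) = 46771289738810, S(25,5) = 2436684974110751, S(25,6) = 37026417000002430, S(25,7) = 227832482998716310.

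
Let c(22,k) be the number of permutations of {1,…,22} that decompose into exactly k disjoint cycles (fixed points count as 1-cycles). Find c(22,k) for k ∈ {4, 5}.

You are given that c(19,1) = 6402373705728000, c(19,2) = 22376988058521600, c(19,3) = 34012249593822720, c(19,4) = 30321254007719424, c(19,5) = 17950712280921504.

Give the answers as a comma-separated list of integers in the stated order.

284093315901811468800, 181664979520697076096

@20  (20,2):22376988058521600·19+6402373705728000→431565146817638400, (20,3):34012249593822720·19+22376988058521600→668609730341153280, (20,4):30321254007719424·19+34012249593822720→610116075740491776, (20,5):17950712280921504·19+30321254007719424→371384787345228000
@21  (21,3):668609730341153280·20+431565146817638400→13803759753640704000, (21,4):610116075740491776·20+668609730341153280→12870931245150988800, (21,5):371384787345228000·20+610116075740491776→8037811822645051776
@22  (22,4):12870931245150988800·21+13803759753640704000→284093315901811468800, (22,5):8037811822645051776·21+12870931245150988800→181664979520697076096
Read c(22,4) = 284093315901811468800, c(22,5) = 181664979520697076096.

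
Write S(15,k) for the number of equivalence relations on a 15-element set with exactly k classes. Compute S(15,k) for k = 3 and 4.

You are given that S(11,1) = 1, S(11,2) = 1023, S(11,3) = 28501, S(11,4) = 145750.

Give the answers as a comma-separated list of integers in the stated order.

2375101, 42355950

[12] T[12,1]:1*1+0=1 · T[12,2]:2*1023+1=2047 · T[12,3]:3*28501+1023=86526 · T[12,4]:4*145750+28501=611501
[13] T[13,1]:1*1+0=1 · T[13,2]:2*2047+1=4095 · T[13,3]:3*86526+2047=261625 · T[13,4]:4*611501+86526=2532530
[14] T[14,2]:2*4095+1=8191 · T[14,3]:3*261625+4095=788970 · T[14,4]:4*2532530+261625=10391745
[15] T[15,3]:3*788970+8191=2375101 · T[15,4]:4*10391745+788970=42355950
Read S(15,3) = 2375101, S(15,4) = 42355950.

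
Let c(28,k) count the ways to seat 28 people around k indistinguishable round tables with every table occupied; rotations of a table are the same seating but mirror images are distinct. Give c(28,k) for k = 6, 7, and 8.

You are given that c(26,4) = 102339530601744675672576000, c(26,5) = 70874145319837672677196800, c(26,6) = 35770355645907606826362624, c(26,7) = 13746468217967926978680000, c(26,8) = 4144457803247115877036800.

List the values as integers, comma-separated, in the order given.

[27] T[27,5]:26*70874145319837672677196800+102339530601744675672576000=1945067308917524165279692800 · T[27,6]:26*35770355645907606826362624+70874145319837672677196800=1000903392113435450162625024 · T[27,7]:26*13746468217967926978680000+35770355645907606826362624=393178529313073708272042624 · T[27,8]:26*4144457803247115877036800+13746468217967926978680000=121502371102392939781636800
[28] T[28,6]:27*1000903392113435450162625024+1945067308917524165279692800=28969458895980281319670568448 · T[28,7]:27*393178529313073708272042624+1000903392113435450162625024=11616723683566425573507775872 · T[28,8]:27*121502371102392939781636800+393178529313073708272042624=3673742549077683082376236224
Read c(28,6) = 28969458895980281319670568448, c(28,7) = 11616723683566425573507775872, c(28,8) = 3673742549077683082376236224.

28969458895980281319670568448, 11616723683566425573507775872, 3673742549077683082376236224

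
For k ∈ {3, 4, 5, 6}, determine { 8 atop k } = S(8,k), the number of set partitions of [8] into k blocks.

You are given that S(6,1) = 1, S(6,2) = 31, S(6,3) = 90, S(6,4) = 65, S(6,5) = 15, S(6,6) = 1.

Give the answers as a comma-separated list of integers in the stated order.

966, 1701, 1050, 266

[7] T[7,2]:2*31+1=63 · T[7,3]:3*90+31=301 · T[7,4]:4*65+90=350 · T[7,5]:5*15+65=140 · T[7,6]:6*1+15=21
[8] T[8,3]:3*301+63=966 · T[8,4]:4*350+301=1701 · T[8,5]:5*140+350=1050 · T[8,6]:6*21+140=266
Read S(8,3) = 966, S(8,4) = 1701, S(8,5) = 1050, S(8,6) = 266.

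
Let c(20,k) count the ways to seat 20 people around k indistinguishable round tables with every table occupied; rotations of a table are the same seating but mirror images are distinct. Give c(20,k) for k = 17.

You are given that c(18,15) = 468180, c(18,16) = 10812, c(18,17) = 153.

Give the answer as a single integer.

row 19: T[19][16]=18·10812+468180=662796  T[19][17]=18·153+10812=13566
row 20: T[20][17]=19·13566+662796=920550
Read c(20,17) = 920550.

920550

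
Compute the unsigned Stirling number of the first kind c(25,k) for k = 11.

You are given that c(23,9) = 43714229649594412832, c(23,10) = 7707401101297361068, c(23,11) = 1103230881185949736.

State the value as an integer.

r24: T_24,10=23×7707401101297361068+43714229649594412832=220984454979433717396; T_24,11=23×1103230881185949736+7707401101297361068=33081711368574204996
r25: T_25,11=24×33081711368574204996+220984454979433717396=1014945527825214637300
Read c(25,11) = 1014945527825214637300.

1014945527825214637300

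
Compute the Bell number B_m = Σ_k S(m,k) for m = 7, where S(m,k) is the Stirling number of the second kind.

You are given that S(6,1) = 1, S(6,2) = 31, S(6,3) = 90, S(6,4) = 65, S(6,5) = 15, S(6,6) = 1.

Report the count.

877

[7] T[7,1]:1*1+0=1 · T[7,2]:2*31+1=63 · T[7,3]:3*90+31=301 · T[7,4]:4*65+90=350 · T[7,5]:5*15+65=140 · T[7,6]:6*1+15=21 · T[7,7]:7*0+1=1
B_7 = ΣS(7,k) = 1+63+301+350+140+21+1 = 877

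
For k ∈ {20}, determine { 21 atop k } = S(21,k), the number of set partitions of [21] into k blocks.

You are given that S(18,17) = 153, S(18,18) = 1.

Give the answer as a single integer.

210

row 19: T[19][18]=18·1+153=171  T[19][19]=19·0+1=1
row 20: T[20][19]=19·1+171=190  T[20][20]=20·0+1=1
row 21: T[21][20]=20·1+190=210
Read S(21,20) = 210.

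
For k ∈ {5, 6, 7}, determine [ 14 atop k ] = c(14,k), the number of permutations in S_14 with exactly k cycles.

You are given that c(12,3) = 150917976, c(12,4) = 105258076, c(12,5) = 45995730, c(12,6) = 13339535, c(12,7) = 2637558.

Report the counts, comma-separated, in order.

row 13: T[13][4]=12·105258076+150917976=1414014888  T[13][5]=12·45995730+105258076=657206836  T[13][6]=12·13339535+45995730=206070150  T[13][7]=12·2637558+13339535=44990231
row 14: T[14][5]=13·657206836+1414014888=9957703756  T[14][6]=13·206070150+657206836=3336118786  T[14][7]=13·44990231+206070150=790943153
Read c(14,5) = 9957703756, c(14,6) = 3336118786, c(14,7) = 790943153.

9957703756, 3336118786, 790943153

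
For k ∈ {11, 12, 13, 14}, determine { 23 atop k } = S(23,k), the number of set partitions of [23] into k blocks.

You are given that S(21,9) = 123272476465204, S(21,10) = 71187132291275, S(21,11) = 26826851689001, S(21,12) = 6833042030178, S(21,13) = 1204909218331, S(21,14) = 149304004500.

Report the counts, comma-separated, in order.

4864251308951100, 1672162773483930, 401282560341390, 68629175807115

[22] T[22,10]:10*71187132291275+123272476465204=835143799377954 · T[22,11]:11*26826851689001+71187132291275=366282500870286 · T[22,12]:12*6833042030178+26826851689001=108823356051137 · T[22,13]:13*1204909218331+6833042030178=22496861868481 · T[22,14]:14*149304004500+1204909218331=3295165281331
[23] T[23,11]:11*366282500870286+835143799377954=4864251308951100 · T[23,12]:12*108823356051137+366282500870286=1672162773483930 · T[23,13]:13*22496861868481+108823356051137=401282560341390 · T[23,14]:14*3295165281331+22496861868481=68629175807115
Read S(23,11) = 4864251308951100, S(23,12) = 1672162773483930, S(23,13) = 401282560341390, S(23,14) = 68629175807115.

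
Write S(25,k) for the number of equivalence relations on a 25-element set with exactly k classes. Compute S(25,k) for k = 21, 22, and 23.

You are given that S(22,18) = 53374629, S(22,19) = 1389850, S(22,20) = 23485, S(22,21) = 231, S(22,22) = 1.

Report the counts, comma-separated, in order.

168519505, 3200450, 40250

r23: T_23,19=19×1389850+53374629=79781779; T_23,20=20×23485+1389850=1859550; T_23,21=21×231+23485=28336; T_23,22=22×1+231=253; T_23,23=23×0+1=1
r24: T_24,20=20×1859550+79781779=116972779; T_24,21=21×28336+1859550=2454606; T_24,22=22×253+28336=33902; T_24,23=23×1+253=276
r25: T_25,21=21×2454606+116972779=168519505; T_25,22=22×33902+2454606=3200450; T_25,23=23×276+33902=40250
Read S(25,21) = 168519505, S(25,22) = 3200450, S(25,23) = 40250.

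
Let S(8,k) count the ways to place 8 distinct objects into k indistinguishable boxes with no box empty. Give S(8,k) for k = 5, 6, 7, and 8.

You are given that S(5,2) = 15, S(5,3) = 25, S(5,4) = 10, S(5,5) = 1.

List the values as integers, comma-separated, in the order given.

row 6: T[6][3]=3·25+15=90  T[6][4]=4·10+25=65  T[6][5]=5·1+10=15  T[6][6]=6·0+1=1
row 7: T[7][4]=4·65+90=350  T[7][5]=5·15+65=140  T[7][6]=6·1+15=21  T[7][7]=7·0+1=1
row 8: T[8][5]=5·140+350=1050  T[8][6]=6·21+140=266  T[8][7]=7·1+21=28  T[8][8]=8·0+1=1
Read S(8,5) = 1050, S(8,6) = 266, S(8,7) = 28, S(8,8) = 1.

1050, 266, 28, 1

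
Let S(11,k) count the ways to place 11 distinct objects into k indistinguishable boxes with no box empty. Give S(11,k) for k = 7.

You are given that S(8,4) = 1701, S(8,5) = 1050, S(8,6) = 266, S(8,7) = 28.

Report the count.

63987

row 9: T[9][5]=5·1050+1701=6951  T[9][6]=6·266+1050=2646  T[9][7]=7·28+266=462
row 10: T[10][6]=6·2646+6951=22827  T[10][7]=7·462+2646=5880
row 11: T[11][7]=7·5880+22827=63987
Read S(11,7) = 63987.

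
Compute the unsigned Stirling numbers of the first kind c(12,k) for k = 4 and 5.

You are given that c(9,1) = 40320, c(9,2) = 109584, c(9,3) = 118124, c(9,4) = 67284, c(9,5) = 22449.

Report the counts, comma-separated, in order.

105258076, 45995730

r10: T_10,2=9×109584+40320=1026576; T_10,3=9×118124+109584=1172700; T_10,4=9×67284+118124=723680; T_10,5=9×22449+67284=269325
r11: T_11,3=10×1172700+1026576=12753576; T_11,4=10×723680+1172700=8409500; T_11,5=10×269325+723680=3416930
r12: T_12,4=11×8409500+12753576=105258076; T_12,5=11×3416930+8409500=45995730
Read c(12,4) = 105258076, c(12,5) = 45995730.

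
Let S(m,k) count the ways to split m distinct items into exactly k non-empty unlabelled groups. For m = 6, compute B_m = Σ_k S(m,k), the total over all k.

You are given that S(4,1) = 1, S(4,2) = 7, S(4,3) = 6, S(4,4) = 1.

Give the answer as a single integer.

203

r5: T_5,1=1×1+0=1; T_5,2=2×7+1=15; T_5,3=3×6+7=25; T_5,4=4×1+6=10; T_5,5=5×0+1=1
r6: T_6,1=1×1+0=1; T_6,2=2×15+1=31; T_6,3=3×25+15=90; T_6,4=4×10+25=65; T_6,5=5×1+10=15; T_6,6=6×0+1=1
B_6 = ΣS(6,k) = 1+31+90+65+15+1 = 203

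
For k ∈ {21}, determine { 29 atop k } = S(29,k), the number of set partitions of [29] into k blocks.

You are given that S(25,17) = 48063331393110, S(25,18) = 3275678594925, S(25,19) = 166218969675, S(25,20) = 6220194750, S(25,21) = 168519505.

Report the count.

949910385013590

row 26: T[26][18]=18·3275678594925+48063331393110=107025546101760  T[26][19]=19·166218969675+3275678594925=6433839018750  T[26][20]=20·6220194750+166218969675=290622864675  T[26][21]=21·168519505+6220194750=9759104355
row 27: T[27][19]=19·6433839018750+107025546101760=229268487458010  T[27][20]=20·290622864675+6433839018750=12246296312250  T[27][21]=21·9759104355+290622864675=495564056130
row 28: T[28][20]=20·12246296312250+229268487458010=474194413703010  T[28][21]=21·495564056130+12246296312250=22653141490980
row 29: T[29][21]=21·22653141490980+474194413703010=949910385013590
Read S(29,21) = 949910385013590.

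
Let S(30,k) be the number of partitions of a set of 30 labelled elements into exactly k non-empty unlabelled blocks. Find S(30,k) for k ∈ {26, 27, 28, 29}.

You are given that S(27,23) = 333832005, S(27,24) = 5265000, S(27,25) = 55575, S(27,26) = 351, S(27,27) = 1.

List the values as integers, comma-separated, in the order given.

i=28: T(28,24)=333832005+24·5265000=460192005 | T(28,25)=5265000+25·55575=6654375 | T(28,26)=55575+26·351=64701 | T(28,27)=351+27·1=378 | T(28,28)=1+28·0=1
i=29: T(29,25)=460192005+25·6654375=626551380 | T(29,26)=6654375+26·64701=8336601 | T(29,27)=64701+27·378=74907 | T(29,28)=378+28·1=406 | T(29,29)=1+29·0=1
i=30: T(30,26)=626551380+26·8336601=843303006 | T(30,27)=8336601+27·74907=10359090 | T(30,28)=74907+28·406=86275 | T(30,29)=406+29·1=435
Read S(30,26) = 843303006, S(30,27) = 10359090, S(30,28) = 86275, S(30,29) = 435.

843303006, 10359090, 86275, 435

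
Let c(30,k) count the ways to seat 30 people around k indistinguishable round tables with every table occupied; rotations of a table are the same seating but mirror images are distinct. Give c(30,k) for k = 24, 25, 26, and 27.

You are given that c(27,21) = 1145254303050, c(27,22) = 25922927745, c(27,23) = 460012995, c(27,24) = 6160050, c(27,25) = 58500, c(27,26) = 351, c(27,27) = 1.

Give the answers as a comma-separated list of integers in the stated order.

4539323721075, 80328850875, 1122686019, 11921175

r28: T_28,22=27×25922927745+1145254303050=1845173352165; T_28,23=27×460012995+25922927745=38343278610; T_28,24=27×6160050+460012995=626334345; T_28,25=27×58500+6160050=7739550; T_28,26=27×351+58500=67977; T_28,27=27×1+351=378
r29: T_29,23=28×38343278610+1845173352165=2918785153245; T_29,24=28×626334345+38343278610=55880640270; T_29,25=28×7739550+626334345=843041745; T_29,26=28×67977+7739550=9642906; T_29,27=28×378+67977=78561
r30: T_30,24=29×55880640270+2918785153245=4539323721075; T_30,25=29×843041745+55880640270=80328850875; T_30,26=29×9642906+843041745=1122686019; T_30,27=29×78561+9642906=11921175
Read c(30,24) = 4539323721075, c(30,25) = 80328850875, c(30,26) = 1122686019, c(30,27) = 11921175.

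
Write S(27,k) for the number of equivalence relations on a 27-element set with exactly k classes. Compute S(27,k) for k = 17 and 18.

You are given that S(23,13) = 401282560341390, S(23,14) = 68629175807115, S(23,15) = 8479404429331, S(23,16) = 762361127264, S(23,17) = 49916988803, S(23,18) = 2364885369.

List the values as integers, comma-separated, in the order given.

[24] T[24,14]:14*68629175807115+401282560341390=1362091021641000 · T[24,15]:15*8479404429331+68629175807115=195820242247080 · T[24,16]:16*762361127264+8479404429331=20677182465555 · T[24,17]:17*49916988803+762361127264=1610949936915 · T[24,18]:18*2364885369+49916988803=92484925445
[25] T[25,15]:15*195820242247080+1362091021641000=4299394655347200 · T[25,16]:16*20677182465555+195820242247080=526655161695960 · T[25,17]:17*1610949936915+20677182465555=48063331393110 · T[25,18]:18*92484925445+1610949936915=3275678594925
[26] T[26,16]:16*526655161695960+4299394655347200=12725877242482560 · T[26,17]:17*48063331393110+526655161695960=1343731795378830 · T[26,18]:18*3275678594925+48063331393110=107025546101760
[27] T[27,17]:17*1343731795378830+12725877242482560=35569317763922670 · T[27,18]:18*107025546101760+1343731795378830=3270191625210510
Read S(27,17) = 35569317763922670, S(27,18) = 3270191625210510.

35569317763922670, 3270191625210510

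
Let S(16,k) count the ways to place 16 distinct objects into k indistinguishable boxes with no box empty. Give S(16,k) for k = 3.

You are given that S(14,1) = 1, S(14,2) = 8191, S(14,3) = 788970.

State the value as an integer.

7141686

@15  (15,2):8191·2+1→16383, (15,3):788970·3+8191→2375101
@16  (16,3):2375101·3+16383→7141686
Read S(16,3) = 7141686.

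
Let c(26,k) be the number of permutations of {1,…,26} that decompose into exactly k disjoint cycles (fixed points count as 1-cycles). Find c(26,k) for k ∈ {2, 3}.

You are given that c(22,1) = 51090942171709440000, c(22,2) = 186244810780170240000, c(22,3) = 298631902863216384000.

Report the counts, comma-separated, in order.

row 23: T[23][1]=22·51090942171709440000+0=1124000727777607680000  T[23][2]=22·186244810780170240000+51090942171709440000=4148476779335454720000  T[23][3]=22·298631902863216384000+186244810780170240000=6756146673770930688000
row 24: T[24][1]=23·1124000727777607680000+0=25852016738884976640000  T[24][2]=23·4148476779335454720000+1124000727777607680000=96538966652493066240000  T[24][3]=23·6756146673770930688000+4148476779335454720000=159539850276066860544000
row 25: T[25][1]=24·25852016738884976640000+0=620448401733239439360000  T[25][2]=24·96538966652493066240000+25852016738884976640000=2342787216398718566400000  T[25][3]=24·159539850276066860544000+96538966652493066240000=3925495373278097719296000
row 26: T[26][2]=25·2342787216398718566400000+620448401733239439360000=59190128811701203599360000  T[26][3]=25·3925495373278097719296000+2342787216398718566400000=100480171548351161548800000
Read c(26,2) = 59190128811701203599360000, c(26,3) = 100480171548351161548800000.

59190128811701203599360000, 100480171548351161548800000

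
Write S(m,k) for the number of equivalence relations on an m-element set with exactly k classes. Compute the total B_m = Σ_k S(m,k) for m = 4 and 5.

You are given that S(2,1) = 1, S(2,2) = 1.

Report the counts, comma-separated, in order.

row 3: T[3][1]=1·1+0=1  T[3][2]=2·1+1=3  T[3][3]=3·0+1=1
row 4: T[4][1]=1·1+0=1  T[4][2]=2·3+1=7  T[4][3]=3·1+3=6  T[4][4]=4·0+1=1
row 5: T[5][1]=1·1+0=1  T[5][2]=2·7+1=15  T[5][3]=3·6+7=25  T[5][4]=4·1+6=10  T[5][5]=5·0+1=1
B_4 = ΣS(4,k) = 1+7+6+1 = 15
B_5 = ΣS(5,k) = 1+15+25+10+1 = 52

15, 52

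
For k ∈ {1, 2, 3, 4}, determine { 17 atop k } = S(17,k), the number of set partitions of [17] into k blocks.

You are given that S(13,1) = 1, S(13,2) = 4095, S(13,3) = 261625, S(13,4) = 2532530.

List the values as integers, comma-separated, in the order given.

1, 65535, 21457825, 694337290

i=14: T(14,1)=0+1·1=1 | T(14,2)=1+2·4095=8191 | T(14,3)=4095+3·261625=788970 | T(14,4)=261625+4·2532530=10391745
i=15: T(15,1)=0+1·1=1 | T(15,2)=1+2·8191=16383 | T(15,3)=8191+3·788970=2375101 | T(15,4)=788970+4·10391745=42355950
i=16: T(16,1)=0+1·1=1 | T(16,2)=1+2·16383=32767 | T(16,3)=16383+3·2375101=7141686 | T(16,4)=2375101+4·42355950=171798901
i=17: T(17,1)=0+1·1=1 | T(17,2)=1+2·32767=65535 | T(17,3)=32767+3·7141686=21457825 | T(17,4)=7141686+4·171798901=694337290
Read S(17,1) = 1, S(17,2) = 65535, S(17,3) = 21457825, S(17,4) = 694337290.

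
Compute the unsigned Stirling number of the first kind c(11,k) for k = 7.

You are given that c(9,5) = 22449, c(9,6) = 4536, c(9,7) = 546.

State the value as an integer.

@10  (10,6):4536·9+22449→63273, (10,7):546·9+4536→9450
@11  (11,7):9450·10+63273→157773
Read c(11,7) = 157773.

157773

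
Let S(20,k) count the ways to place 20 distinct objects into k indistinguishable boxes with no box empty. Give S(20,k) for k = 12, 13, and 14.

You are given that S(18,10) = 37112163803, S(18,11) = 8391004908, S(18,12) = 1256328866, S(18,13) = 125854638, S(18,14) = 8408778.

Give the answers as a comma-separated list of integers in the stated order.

411016633391, 61068660380, 6302524580

i=19: T(19,11)=37112163803+11·8391004908=129413217791 | T(19,12)=8391004908+12·1256328866=23466951300 | T(19,13)=1256328866+13·125854638=2892439160 | T(19,14)=125854638+14·8408778=243577530
i=20: T(20,12)=129413217791+12·23466951300=411016633391 | T(20,13)=23466951300+13·2892439160=61068660380 | T(20,14)=2892439160+14·243577530=6302524580
Read S(20,12) = 411016633391, S(20,13) = 61068660380, S(20,14) = 6302524580.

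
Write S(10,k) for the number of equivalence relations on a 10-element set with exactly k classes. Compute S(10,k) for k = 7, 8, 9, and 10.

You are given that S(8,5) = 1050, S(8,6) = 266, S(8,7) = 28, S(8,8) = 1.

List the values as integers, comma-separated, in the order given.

[9] T[9,6]:6*266+1050=2646 · T[9,7]:7*28+266=462 · T[9,8]:8*1+28=36 · T[9,9]:9*0+1=1
[10] T[10,7]:7*462+2646=5880 · T[10,8]:8*36+462=750 · T[10,9]:9*1+36=45 · T[10,10]:10*0+1=1
Read S(10,7) = 5880, S(10,8) = 750, S(10,9) = 45, S(10,10) = 1.

5880, 750, 45, 1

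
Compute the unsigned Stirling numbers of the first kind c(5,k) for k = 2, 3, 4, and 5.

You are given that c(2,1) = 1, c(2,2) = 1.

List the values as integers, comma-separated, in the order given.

50, 35, 10, 1

i=3: T(3,1)=0+2·1=2 | T(3,2)=1+2·1=3 | T(3,3)=1+2·0=1
i=4: T(4,1)=0+3·2=6 | T(4,2)=2+3·3=11 | T(4,3)=3+3·1=6 | T(4,4)=1+3·0=1
i=5: T(5,2)=6+4·11=50 | T(5,3)=11+4·6=35 | T(5,4)=6+4·1=10 | T(5,5)=1+4·0=1
Read c(5,2) = 50, c(5,3) = 35, c(5,4) = 10, c(5,5) = 1.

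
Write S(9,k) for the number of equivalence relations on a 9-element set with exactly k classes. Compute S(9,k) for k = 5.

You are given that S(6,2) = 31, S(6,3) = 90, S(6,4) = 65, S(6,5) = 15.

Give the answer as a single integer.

6951

i=7: T(7,3)=31+3·90=301 | T(7,4)=90+4·65=350 | T(7,5)=65+5·15=140
i=8: T(8,4)=301+4·350=1701 | T(8,5)=350+5·140=1050
i=9: T(9,5)=1701+5·1050=6951
Read S(9,5) = 6951.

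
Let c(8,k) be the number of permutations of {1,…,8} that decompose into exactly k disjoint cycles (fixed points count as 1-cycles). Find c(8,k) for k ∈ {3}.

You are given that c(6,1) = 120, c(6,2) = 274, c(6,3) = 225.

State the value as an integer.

r7: T_7,2=6×274+120=1764; T_7,3=6×225+274=1624
r8: T_8,3=7×1624+1764=13132
Read c(8,3) = 13132.

13132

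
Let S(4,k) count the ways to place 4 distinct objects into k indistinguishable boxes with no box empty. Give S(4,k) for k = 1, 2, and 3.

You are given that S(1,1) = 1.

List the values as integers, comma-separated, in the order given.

1, 7, 6

[2] T[2,1]:1*1+0=1 · T[2,2]:2*0+1=1
[3] T[3,1]:1*1+0=1 · T[3,2]:2*1+1=3 · T[3,3]:3*0+1=1
[4] T[4,1]:1*1+0=1 · T[4,2]:2*3+1=7 · T[4,3]:3*1+3=6
Read S(4,1) = 1, S(4,2) = 7, S(4,3) = 6.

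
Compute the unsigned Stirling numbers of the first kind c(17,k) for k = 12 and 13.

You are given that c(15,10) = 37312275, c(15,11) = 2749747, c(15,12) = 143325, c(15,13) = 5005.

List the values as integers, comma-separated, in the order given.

i=16: T(16,11)=37312275+15·2749747=78558480 | T(16,12)=2749747+15·143325=4899622 | T(16,13)=143325+15·5005=218400
i=17: T(17,12)=78558480+16·4899622=156952432 | T(17,13)=4899622+16·218400=8394022
Read c(17,12) = 156952432, c(17,13) = 8394022.

156952432, 8394022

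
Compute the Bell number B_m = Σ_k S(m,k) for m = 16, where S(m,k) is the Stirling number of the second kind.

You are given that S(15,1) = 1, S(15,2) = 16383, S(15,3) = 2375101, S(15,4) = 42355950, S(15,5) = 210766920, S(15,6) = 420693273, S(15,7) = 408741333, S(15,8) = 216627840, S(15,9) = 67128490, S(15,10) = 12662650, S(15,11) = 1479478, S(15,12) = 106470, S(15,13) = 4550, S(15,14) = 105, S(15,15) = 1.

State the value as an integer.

@16  (16,1):1·1+0→1, (16,2):16383·2+1→32767, (16,3):2375101·3+16383→7141686, (16,4):42355950·4+2375101→171798901, (16,5):210766920·5+42355950→1096190550, (16,6):420693273·6+210766920→2734926558, (16,7):408741333·7+420693273→3281882604, (16,8):216627840·8+408741333→2141764053, (16,9):67128490·9+216627840→820784250, (16,10):12662650·10+67128490→193754990, (16,11):1479478·11+12662650→28936908, (16,12):106470·12+1479478→2757118, (16,13):4550·13+106470→165620, (16,14):105·14+4550→6020, (16,15):1·15+105→120, (16,16):0·16+1→1
B_16 = ΣS(16,k) = 1+32767+7141686+171798901+1096190550+2734926558+3281882604+2141764053+820784250+193754990+28936908+2757118+165620+6020+120+1 = 10480142147

10480142147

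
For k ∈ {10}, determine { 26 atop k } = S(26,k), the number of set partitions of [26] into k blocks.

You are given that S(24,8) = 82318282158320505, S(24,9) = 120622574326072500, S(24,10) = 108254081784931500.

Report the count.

13199555372846848005

i=25: T(25,9)=82318282158320505+9·120622574326072500=1167921451092973005 | T(25,10)=120622574326072500+10·108254081784931500=1203163392175387500
i=26: T(26,10)=1167921451092973005+10·1203163392175387500=13199555372846848005
Read S(26,10) = 13199555372846848005.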